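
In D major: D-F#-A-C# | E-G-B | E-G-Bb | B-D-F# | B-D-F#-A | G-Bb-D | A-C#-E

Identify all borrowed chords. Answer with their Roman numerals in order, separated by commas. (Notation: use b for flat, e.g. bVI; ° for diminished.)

ii°, iv

In D major the diatonic chords are D, Em, F#m, G, A, Bm, C#dim. D–F#–A–C# = Dmaj7, E–G–B = Em, B–D–F# = Bm, B–D–F#–A = Bm7 and A–C#–E = A are all diatonic. E–G–Bb doesn't fit — on degree 2 D major would have Em (ii). Edim is the degree-2 chord of D minor, so it is the borrowed ii°. G–Bb–D doesn't fit — on degree 4 D major would have G (IV). Gm is the degree-4 chord of D minor, so it is the borrowed iv.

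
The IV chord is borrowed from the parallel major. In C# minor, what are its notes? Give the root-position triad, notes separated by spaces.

F# A# C#

IV is built on scale degree 4, which is F# in both C# minor and its parallel. Building the major chord from the parallel major on F#: F#–A#–C#.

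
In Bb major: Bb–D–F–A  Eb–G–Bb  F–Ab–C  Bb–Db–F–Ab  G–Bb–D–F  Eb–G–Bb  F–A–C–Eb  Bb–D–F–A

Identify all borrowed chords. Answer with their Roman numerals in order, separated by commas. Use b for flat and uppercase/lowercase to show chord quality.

v, i7

Bb major has the diatonic set Bb, Cm, Dm, Eb, F, Gm, Adim. Bb–D–F–A = Bbmaj7, Eb–G–Bb = Eb, G–Bb–D–F = Gm7 and F–A–C–Eb = F7 are all diatonic. But F–Ab–C is foreign: the diatonic V on degree 5 is F, whereas Fm comes from Bb minor. It is labeled v. Bb–Db–F–Ab is not: scale degree 1 in Bb major carries Bb (I). In Bb minor the chord on that degree is Bbm7, so here it functions as i7, borrowed from the parallel minor.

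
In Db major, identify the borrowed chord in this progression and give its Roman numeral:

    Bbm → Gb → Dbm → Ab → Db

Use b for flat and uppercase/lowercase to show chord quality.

In Db major the diatonic chords are Db, Ebm, Fm, Gb, Ab, Bbm, Cdim. Bbm, Gb, Ab and Db all belong to that set. But Dbm (Db–Fb–Ab) is foreign: the diatonic I on degree 1 is Db, whereas Dbm comes from Db minor. It is labeled i.

i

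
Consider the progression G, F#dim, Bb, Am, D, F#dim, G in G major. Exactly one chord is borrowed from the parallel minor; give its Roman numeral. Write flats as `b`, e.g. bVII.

bIII

In G major the diatonic chords are G, Am, Bm, C, D, Em, F#dim. G, F#dim, Am and D are all diatonic. Bb (Bb–D–F) is not: scale degree 3 in G major carries Bm (iii). In G minor the chord on that degree is Bb, so here it functions as bIII, borrowed from the parallel minor.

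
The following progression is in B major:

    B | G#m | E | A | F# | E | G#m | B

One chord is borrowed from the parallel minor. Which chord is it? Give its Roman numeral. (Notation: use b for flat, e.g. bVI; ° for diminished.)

B major has the diatonic set B, C#m, D#m, E, F#, G#m, A#dim. Of the given chords, B, G#m, E and F# are diatonic. A (A–C#–E) is not: scale degree 7 in B major carries A#dim (vii°). In B minor the chord on that degree is A, so here it functions as bVII, borrowed from the parallel minor.

bVII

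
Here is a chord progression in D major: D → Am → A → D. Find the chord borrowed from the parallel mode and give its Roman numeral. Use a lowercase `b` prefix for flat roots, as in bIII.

D major has the diatonic set D, Em, F#m, G, A, Bm, C#dim. Of the given chords, D and A are diatonic. But Am (A–C–E) is foreign: the diatonic V on degree 5 is A, whereas Am comes from D minor. It is labeled v.

v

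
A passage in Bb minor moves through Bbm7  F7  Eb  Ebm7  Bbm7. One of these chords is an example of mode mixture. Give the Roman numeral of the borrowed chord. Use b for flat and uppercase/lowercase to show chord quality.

The diatonic triads in Bb minor (with V from harmonic minor) are Bbm, Cdim, Db, Ebm, F, Gb, Ab. Bbm7, F7 and Ebm7 are all diatonic. Eb (Eb–G–Bb) doesn't fit — on degree 4 Bb minor would have Ebm (iv). Eb is the degree-4 chord of Bb major, so it is the borrowed IV.

IV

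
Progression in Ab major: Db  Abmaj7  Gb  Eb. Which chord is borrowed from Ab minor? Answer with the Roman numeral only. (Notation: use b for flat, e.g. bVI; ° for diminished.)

The diatonic triads in Ab major are Ab, Bbm, Cm, Db, Eb, Fm, Gdim. Of the given chords, Db, Abmaj7 and Eb are diatonic. But Gb (Gb–Bb–Db) is foreign: the diatonic vii° on degree 7 is Gdim, whereas Gb comes from Ab minor. It is labeled bVII.

bVII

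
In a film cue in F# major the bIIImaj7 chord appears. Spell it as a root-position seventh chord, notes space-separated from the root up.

bIIImaj7 is built on the lowered scale degree 3. In F# major degree 3 is A#; lowered it becomes A. Stacking thirds in F# minor on A gives A–C#–E–G#.

A C# E G#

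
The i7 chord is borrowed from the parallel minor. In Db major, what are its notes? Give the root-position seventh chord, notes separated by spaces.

i7 is built on scale degree 1, which is Db in both Db major and its parallel. Stacking thirds in Db minor on Db gives Db–Fb–Ab–Cb.

Db Fb Ab Cb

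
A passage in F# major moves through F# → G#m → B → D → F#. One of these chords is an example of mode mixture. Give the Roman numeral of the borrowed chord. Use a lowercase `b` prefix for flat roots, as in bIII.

The diatonic triads in F# major are F#, G#m, A#m, B, C#, D#m, E#dim. F#, G#m and B all belong to that set. D (D–F#–A) doesn't fit — on degree 6 F# major would have D#m (vi). D is the degree-6 chord of F# minor, so it is the borrowed bVI.

bVI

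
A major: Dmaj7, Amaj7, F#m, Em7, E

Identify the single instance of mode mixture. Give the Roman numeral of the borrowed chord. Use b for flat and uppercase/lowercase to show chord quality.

v7

In A major the diatonic chords are A, Bm, C#m, D, E, F#m, G#dim. Of the given chords, Dmaj7, Amaj7, F#m and E are diatonic. Em7 (E–G–B–D) is not: scale degree 5 in A major carries E (V). In A minor the chord on that degree is Em7, so here it functions as v7, borrowed from the parallel minor.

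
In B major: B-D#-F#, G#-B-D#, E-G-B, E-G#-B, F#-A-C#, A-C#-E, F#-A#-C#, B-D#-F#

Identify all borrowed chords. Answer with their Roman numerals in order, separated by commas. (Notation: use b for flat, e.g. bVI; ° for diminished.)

iv, v, bVII

The diatonic triads in B major are B, C#m, D#m, E, F#, G#m, A#dim. Of the given chords, B–D#–F# = B, G#–B–D# = G#m, E–G#–B = E and F#–A#–C# = F# are diatonic. But E–G–B is foreign: the diatonic IV on degree 4 is E, whereas Em comes from B minor. It is labeled iv. F#–A–C# doesn't fit — on degree 5 B major would have F# (V). F#m is the degree-5 chord of B minor, so it is the borrowed v. A–C#–E doesn't fit — on degree 7 B major would have A#dim (vii°). A is the degree-7 chord of B minor, so it is the borrowed bVII.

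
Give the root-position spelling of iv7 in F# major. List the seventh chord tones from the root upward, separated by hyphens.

B-D-F#-A

iv7 is built on scale degree 4, which is B in both F# major and its parallel. In F# minor the chord on B is B–D–F#–A.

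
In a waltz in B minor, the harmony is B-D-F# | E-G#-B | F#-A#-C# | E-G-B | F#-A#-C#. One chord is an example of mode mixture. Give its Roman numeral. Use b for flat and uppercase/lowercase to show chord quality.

IV

In B minor (with V from harmonic minor) the diatonic chords are Bm, C#dim, D, Em, F#, G, A. B–D–F# = Bm, F#–A#–C# = F# and E–G–B = Em all belong to that set. But E–G#–B is foreign: the diatonic iv on degree 4 is Em, whereas E comes from B major. It is labeled IV.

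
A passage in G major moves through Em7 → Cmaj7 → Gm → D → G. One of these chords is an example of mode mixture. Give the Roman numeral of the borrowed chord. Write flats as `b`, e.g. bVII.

i

The diatonic triads in G major are G, Am, Bm, C, D, Em, F#dim. Em7, Cmaj7, D and G are all diatonic. Gm (G–Bb–D) is not: scale degree 1 in G major carries G (I). In G minor the chord on that degree is Gm, so here it functions as i, borrowed from the parallel minor.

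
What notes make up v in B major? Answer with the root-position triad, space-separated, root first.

The root, F#, is scale degree 5 — the same note in B major and B minor; only the chord quality changes. In B minor the chord on F# is F#–A–C#.

F# A C#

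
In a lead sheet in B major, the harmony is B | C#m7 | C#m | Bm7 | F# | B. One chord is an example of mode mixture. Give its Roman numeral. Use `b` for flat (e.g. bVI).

i7

B major has the diatonic set B, C#m, D#m, E, F#, G#m, A#dim. B, C#m7, C#m and F# all belong to that set. Bm7 (B–D–F#–A) doesn't fit — on degree 1 B major would have B (I). Bm7 is the degree-1 chord of B minor, so it is the borrowed i7.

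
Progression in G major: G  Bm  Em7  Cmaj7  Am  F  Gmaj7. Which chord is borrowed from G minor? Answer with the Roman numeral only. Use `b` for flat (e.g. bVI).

The diatonic triads in G major are G, Am, Bm, C, D, Em, F#dim. Of the given chords, G, Bm, Em7, Cmaj7, Am and Gmaj7 are diatonic. F (F–A–C) doesn't fit — on degree 7 G major would have F#dim (vii°). F is the degree-7 chord of G minor, so it is the borrowed bVII.

bVII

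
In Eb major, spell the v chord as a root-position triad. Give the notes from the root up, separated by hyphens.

The root, Bb, is scale degree 5 — the same note in Eb major and Eb minor; only the chord quality changes. Stacking thirds in Eb minor on Bb gives Bb–Db–F.

Bb-Db-F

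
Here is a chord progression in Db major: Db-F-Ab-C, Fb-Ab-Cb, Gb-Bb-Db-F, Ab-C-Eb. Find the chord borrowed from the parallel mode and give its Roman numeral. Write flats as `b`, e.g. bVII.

bIII

The diatonic triads in Db major are Db, Ebm, Fm, Gb, Ab, Bbm, Cdim. Db–F–Ab–C = Dbmaj7, Gb–Bb–Db–F = Gbmaj7 and Ab–C–Eb = Ab all belong to that set. Fb–Ab–Cb doesn't fit — on degree 3 Db major would have Fm (iii). Fb is the degree-3 chord of Db minor, so it is the borrowed bIII.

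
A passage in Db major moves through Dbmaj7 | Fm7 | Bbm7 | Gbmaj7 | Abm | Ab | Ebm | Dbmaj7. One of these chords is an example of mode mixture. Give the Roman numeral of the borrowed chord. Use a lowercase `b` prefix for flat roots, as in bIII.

In Db major the diatonic chords are Db, Ebm, Fm, Gb, Ab, Bbm, Cdim. Dbmaj7, Fm7, Bbm7, Gbmaj7, Ab and Ebm all belong to that set. But Abm (Ab–Cb–Eb) is foreign: the diatonic V on degree 5 is Ab, whereas Abm comes from Db minor. It is labeled v.

v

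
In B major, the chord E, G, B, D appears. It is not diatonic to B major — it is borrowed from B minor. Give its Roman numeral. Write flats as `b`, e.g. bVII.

iv7

The root E is the diatonic 4th degree of B major; the borrowing shows in the chord quality. The diatonic chord on degree 4 would be E (IV), but E–G–B–D is the minor-seventh chord from B minor. As a borrowed chord it is labeled iv7.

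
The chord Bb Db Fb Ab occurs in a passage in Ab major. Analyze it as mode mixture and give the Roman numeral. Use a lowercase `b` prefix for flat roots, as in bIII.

iiø7

The root Bb is the diatonic 2nd degree of Ab major; the borrowing shows in the chord quality. Bb–Db–Fb–Ab is a half-diminished-seventh chord — the form found in Ab minor, not the diatonic ii (Bbm). Borrowed into Ab major it is written iiø7.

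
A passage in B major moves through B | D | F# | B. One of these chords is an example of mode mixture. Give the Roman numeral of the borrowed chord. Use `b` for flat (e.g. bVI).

bIII

B major has the diatonic set B, C#m, D#m, E, F#, G#m, A#dim. Of the given chords, B and F# are diatonic. D (D–F#–A) doesn't fit — on degree 3 B major would have D#m (iii). D is the degree-3 chord of B minor, so it is the borrowed bIII.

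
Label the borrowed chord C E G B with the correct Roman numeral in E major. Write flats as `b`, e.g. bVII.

bVImaj7

C is the lowered form of scale degree 6 in E major (the diatonic degree 6 is C#). C–E–G–B is a major-seventh chord — the form found in E minor, not the diatonic vi (C#m). Borrowed into E major it is written bVImaj7.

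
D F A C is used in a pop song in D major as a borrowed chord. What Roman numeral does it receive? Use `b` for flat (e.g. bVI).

i7

D is scale degree 1 in D major. The diatonic chord on degree 1 would be D (I), but D–F–A–C is the minor-seventh chord from D minor. As a borrowed chord it is labeled i7.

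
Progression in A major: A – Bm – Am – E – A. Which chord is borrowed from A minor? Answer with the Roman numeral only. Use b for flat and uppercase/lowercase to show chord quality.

A major has the diatonic set A, Bm, C#m, D, E, F#m, G#dim. Of the given chords, A, Bm and E are diatonic. Am (A–C–E) is not: scale degree 1 in A major carries A (I). In A minor the chord on that degree is Am, so here it functions as i, borrowed from the parallel minor.

i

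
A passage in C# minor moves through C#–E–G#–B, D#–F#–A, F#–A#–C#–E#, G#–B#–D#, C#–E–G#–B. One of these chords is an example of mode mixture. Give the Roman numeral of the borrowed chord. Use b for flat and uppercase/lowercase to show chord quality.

IVmaj7

C# minor has the diatonic set C#m, D#dim, E, F#m, G#, A, B (with V from harmonic minor). C#–E–G#–B = C#m7, D#–F#–A = D#dim and G#–B#–D# = G# are all diatonic. But F#–A#–C#–E# is foreign: the diatonic iv on degree 4 is F#m, whereas F#maj7 comes from C# major. It is labeled IVmaj7.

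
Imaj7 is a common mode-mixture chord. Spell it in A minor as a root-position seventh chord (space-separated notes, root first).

A C# E G#

The root, A, is scale degree 1 — the same note in A minor and A major; only the chord quality changes. In A major the chord on A is A–C#–E–G#.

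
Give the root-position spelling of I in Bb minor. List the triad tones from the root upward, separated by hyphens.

The root, Bb, is scale degree 1 — the same note in Bb minor and Bb major; only the chord quality changes. In Bb major the chord on Bb is Bb–D–F.

Bb-D-F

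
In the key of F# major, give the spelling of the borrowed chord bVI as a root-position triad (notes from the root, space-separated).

Scale degree 6 in F# major is D#. bVI uses the lowered form, D, taken from F# minor. Stacking thirds in F# minor on D gives D–F#–A.

D F# A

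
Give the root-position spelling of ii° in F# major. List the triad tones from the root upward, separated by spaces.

G# B D

ii° is built on scale degree 2, which is G# in both F# major and its parallel. Building the diminished chord from the parallel minor on G#: G#–B–D.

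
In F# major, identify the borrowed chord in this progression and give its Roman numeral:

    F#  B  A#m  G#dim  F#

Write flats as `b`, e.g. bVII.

ii°

In F# major the diatonic chords are F#, G#m, A#m, B, C#, D#m, E#dim. F#, B and A#m all belong to that set. G#dim (G#–B–D) is not: scale degree 2 in F# major carries G#m (ii). In F# minor the chord on that degree is G#dim, so here it functions as ii°, borrowed from the parallel minor.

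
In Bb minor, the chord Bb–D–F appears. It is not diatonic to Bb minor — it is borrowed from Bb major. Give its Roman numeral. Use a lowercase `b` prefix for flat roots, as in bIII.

I

The root Bb is the diatonic 1st degree of Bb minor; the borrowing shows in the chord quality. Diatonically Bb minor has Bbm (i) on that degree; Bb–D–F is instead the major chord native to Bb major, so it takes the label I.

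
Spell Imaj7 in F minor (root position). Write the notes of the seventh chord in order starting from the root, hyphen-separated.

Imaj7 is built on scale degree 1, which is F in both F minor and its parallel. Stacking thirds in F major on F gives F–A–C–E.

F-A-C-E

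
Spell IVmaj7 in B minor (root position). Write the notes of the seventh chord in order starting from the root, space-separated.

The root, E, is scale degree 4 — the same note in B minor and B major; only the chord quality changes. Stacking thirds in B major on E gives E–G#–B–D#.

E G# B D#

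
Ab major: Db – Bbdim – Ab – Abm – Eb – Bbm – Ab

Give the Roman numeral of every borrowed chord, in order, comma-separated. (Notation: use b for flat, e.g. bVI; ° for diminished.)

Ab major has the diatonic set Ab, Bbm, Cm, Db, Eb, Fm, Gdim. Db, Ab, Eb and Bbm all belong to that set. But Bbdim (Bb–Db–Fb) is foreign: the diatonic ii on degree 2 is Bbm, whereas Bbdim comes from Ab minor. It is labeled ii°. But Abm (Ab–Cb–Eb) is foreign: the diatonic I on degree 1 is Ab, whereas Abm comes from Ab minor. It is labeled i.

ii°, i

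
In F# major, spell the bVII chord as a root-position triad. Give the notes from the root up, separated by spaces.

E G# B

Scale degree 7 in F# major is E#. bVII uses the lowered form, E, taken from F# minor. Stacking thirds in F# minor on E gives E–G#–B.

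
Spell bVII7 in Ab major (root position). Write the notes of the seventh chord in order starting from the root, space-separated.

Gb Bb Db Fb

Scale degree 7 in Ab major is G. bVII7 uses the lowered form, Gb, taken from Ab minor. Stacking thirds in Ab minor on Gb gives Gb–Bb–Db–Fb.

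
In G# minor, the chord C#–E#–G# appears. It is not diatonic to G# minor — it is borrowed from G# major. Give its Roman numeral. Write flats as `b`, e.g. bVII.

C# is scale degree 4 in G# minor. Diatonically G# minor has C#m (iv) on that degree; C#–E#–G# is instead the major chord native to G# major, so it takes the label IV.

IV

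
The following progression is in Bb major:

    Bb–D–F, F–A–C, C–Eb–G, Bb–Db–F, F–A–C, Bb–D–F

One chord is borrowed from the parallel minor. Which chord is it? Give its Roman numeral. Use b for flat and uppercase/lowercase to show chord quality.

The diatonic triads in Bb major are Bb, Cm, Dm, Eb, F, Gm, Adim. Of the given chords, Bb–D–F = Bb, F–A–C = F and C–Eb–G = Cm are diatonic. Bb–Db–F doesn't fit — on degree 1 Bb major would have Bb (I). Bbm is the degree-1 chord of Bb minor, so it is the borrowed i.

i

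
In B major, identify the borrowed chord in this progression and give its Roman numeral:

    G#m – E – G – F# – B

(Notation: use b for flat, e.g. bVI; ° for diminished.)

bVI

The diatonic triads in B major are B, C#m, D#m, E, F#, G#m, A#dim. G#m, E, F# and B are all diatonic. G (G–B–D) is not: scale degree 6 in B major carries G#m (vi). In B minor the chord on that degree is G, so here it functions as bVI, borrowed from the parallel minor.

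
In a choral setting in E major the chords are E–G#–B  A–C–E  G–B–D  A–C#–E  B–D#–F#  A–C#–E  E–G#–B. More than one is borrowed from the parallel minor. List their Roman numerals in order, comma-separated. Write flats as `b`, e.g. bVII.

In E major the diatonic chords are E, F#m, G#m, A, B, C#m, D#dim. E–G#–B = E, A–C#–E = A and B–D#–F# = B all belong to that set. A–C–E doesn't fit — on degree 4 E major would have A (IV). Am is the degree-4 chord of E minor, so it is the borrowed iv. But G–B–D is foreign: the diatonic iii on degree 3 is G#m, whereas G comes from E minor. It is labeled bIII.

iv, bIII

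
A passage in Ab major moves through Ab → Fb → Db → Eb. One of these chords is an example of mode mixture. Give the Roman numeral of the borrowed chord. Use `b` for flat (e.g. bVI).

The diatonic triads in Ab major are Ab, Bbm, Cm, Db, Eb, Fm, Gdim. Ab, Db and Eb are all diatonic. Fb (Fb–Ab–Cb) doesn't fit — on degree 6 Ab major would have Fm (vi). Fb is the degree-6 chord of Ab minor, so it is the borrowed bVI.

bVI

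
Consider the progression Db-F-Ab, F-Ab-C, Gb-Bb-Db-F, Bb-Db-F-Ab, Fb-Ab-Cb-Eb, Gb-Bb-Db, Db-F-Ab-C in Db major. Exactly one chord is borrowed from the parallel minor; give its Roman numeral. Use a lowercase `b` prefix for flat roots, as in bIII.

The diatonic triads in Db major are Db, Ebm, Fm, Gb, Ab, Bbm, Cdim. Of the given chords, Db–F–Ab = Db, F–Ab–C = Fm, Gb–Bb–Db–F = Gbmaj7, Bb–Db–F–Ab = Bbm7, Gb–Bb–Db = Gb and Db–F–Ab–C = Dbmaj7 are diatonic. But Fb–Ab–Cb–Eb is foreign: the diatonic iii on degree 3 is Fm, whereas Fbmaj7 comes from Db minor. It is labeled bIIImaj7.

bIIImaj7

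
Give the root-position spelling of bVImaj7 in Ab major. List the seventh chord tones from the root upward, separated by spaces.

The root of bVImaj7 is the lowered 6th degree: F becomes Fb. In Ab minor the chord on Fb is Fb–Ab–Cb–Eb.

Fb Ab Cb Eb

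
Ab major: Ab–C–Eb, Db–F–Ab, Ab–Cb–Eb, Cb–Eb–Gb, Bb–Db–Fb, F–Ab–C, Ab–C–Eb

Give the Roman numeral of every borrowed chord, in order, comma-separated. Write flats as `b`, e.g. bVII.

Ab major has the diatonic set Ab, Bbm, Cm, Db, Eb, Fm, Gdim. Of the given chords, Ab–C–Eb = Ab, Db–F–Ab = Db and F–Ab–C = Fm are diatonic. Ab–Cb–Eb doesn't fit — on degree 1 Ab major would have Ab (I). Abm is the degree-1 chord of Ab minor, so it is the borrowed i. Cb–Eb–Gb is not: scale degree 3 in Ab major carries Cm (iii). In Ab minor the chord on that degree is Cb, so here it functions as bIII, borrowed from the parallel minor. Bb–Db–Fb doesn't fit — on degree 2 Ab major would have Bbm (ii). Bbdim is the degree-2 chord of Ab minor, so it is the borrowed ii°.

i, bIII, ii°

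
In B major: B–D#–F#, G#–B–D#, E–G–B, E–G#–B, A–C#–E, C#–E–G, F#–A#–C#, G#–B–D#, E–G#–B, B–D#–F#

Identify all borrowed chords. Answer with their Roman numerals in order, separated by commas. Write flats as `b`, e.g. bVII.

In B major the diatonic chords are B, C#m, D#m, E, F#, G#m, A#dim. B–D#–F# = B, G#–B–D# = G#m, E–G#–B = E and F#–A#–C# = F# are all diatonic. E–G–B is not: scale degree 4 in B major carries E (IV). In B minor the chord on that degree is Em, so here it functions as iv, borrowed from the parallel minor. A–C#–E doesn't fit — on degree 7 B major would have A#dim (vii°). A is the degree-7 chord of B minor, so it is the borrowed bVII. C#–E–G is not: scale degree 2 in B major carries C#m (ii). In B minor the chord on that degree is C#dim, so here it functions as ii°, borrowed from the parallel minor.

iv, bVII, ii°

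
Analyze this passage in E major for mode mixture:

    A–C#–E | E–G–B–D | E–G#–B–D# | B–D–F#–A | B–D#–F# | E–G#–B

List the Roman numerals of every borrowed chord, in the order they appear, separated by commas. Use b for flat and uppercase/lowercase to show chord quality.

i7, v7

E major has the diatonic set E, F#m, G#m, A, B, C#m, D#dim. A–C#–E = A, E–G#–B–D# = Emaj7, B–D#–F# = B and E–G#–B = E are all diatonic. E–G–B–D doesn't fit — on degree 1 E major would have E (I). Em7 is the degree-1 chord of E minor, so it is the borrowed i7. B–D–F#–A is not: scale degree 5 in E major carries B (V). In E minor the chord on that degree is Bm7, so here it functions as v7, borrowed from the parallel minor.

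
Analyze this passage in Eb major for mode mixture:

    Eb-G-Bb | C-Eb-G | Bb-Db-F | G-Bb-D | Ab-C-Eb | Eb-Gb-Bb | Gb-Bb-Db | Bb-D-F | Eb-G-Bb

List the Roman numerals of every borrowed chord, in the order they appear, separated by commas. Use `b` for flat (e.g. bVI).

v, i, bIII

Eb major has the diatonic set Eb, Fm, Gm, Ab, Bb, Cm, Ddim. Eb–G–Bb = Eb, C–Eb–G = Cm, G–Bb–D = Gm, Ab–C–Eb = Ab and Bb–D–F = Bb are all diatonic. Bb–Db–F is not: scale degree 5 in Eb major carries Bb (V). In Eb minor the chord on that degree is Bbm, so here it functions as v, borrowed from the parallel minor. Eb–Gb–Bb doesn't fit — on degree 1 Eb major would have Eb (I). Ebm is the degree-1 chord of Eb minor, so it is the borrowed i. Gb–Bb–Db is not: scale degree 3 in Eb major carries Gm (iii). In Eb minor the chord on that degree is Gb, so here it functions as bIII, borrowed from the parallel minor.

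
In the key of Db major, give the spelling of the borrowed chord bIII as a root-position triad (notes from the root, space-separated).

bIII is built on the lowered scale degree 3. In Db major degree 3 is F; lowered it becomes Fb. Building the major chord from the parallel minor on Fb: Fb–Ab–Cb.

Fb Ab Cb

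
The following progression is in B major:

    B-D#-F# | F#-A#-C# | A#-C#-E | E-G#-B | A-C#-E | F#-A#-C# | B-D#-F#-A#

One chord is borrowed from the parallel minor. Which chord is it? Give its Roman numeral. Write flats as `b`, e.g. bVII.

B major has the diatonic set B, C#m, D#m, E, F#, G#m, A#dim. B–D#–F# = B, F#–A#–C# = F#, A#–C#–E = A#dim, E–G#–B = E and B–D#–F#–A# = Bmaj7 all belong to that set. A–C#–E is not: scale degree 7 in B major carries A#dim (vii°). In B minor the chord on that degree is A, so here it functions as bVII, borrowed from the parallel minor.

bVII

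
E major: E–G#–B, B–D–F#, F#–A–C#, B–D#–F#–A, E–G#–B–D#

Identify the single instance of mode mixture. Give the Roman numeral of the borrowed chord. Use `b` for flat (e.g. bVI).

v

The diatonic triads in E major are E, F#m, G#m, A, B, C#m, D#dim. E–G#–B = E, F#–A–C# = F#m, B–D#–F#–A = B7 and E–G#–B–D# = Emaj7 are all diatonic. B–D–F# doesn't fit — on degree 5 E major would have B (V). Bm is the degree-5 chord of E minor, so it is the borrowed v.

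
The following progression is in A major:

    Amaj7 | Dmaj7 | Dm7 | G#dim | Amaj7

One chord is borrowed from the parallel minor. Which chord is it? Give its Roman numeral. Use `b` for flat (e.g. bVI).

A major has the diatonic set A, Bm, C#m, D, E, F#m, G#dim. Amaj7, Dmaj7 and G#dim are all diatonic. Dm7 (D–F–A–C) is not: scale degree 4 in A major carries D (IV). In A minor the chord on that degree is Dm7, so here it functions as iv7, borrowed from the parallel minor.

iv7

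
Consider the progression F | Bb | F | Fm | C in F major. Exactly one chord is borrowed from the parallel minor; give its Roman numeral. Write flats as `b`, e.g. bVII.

i

In F major the diatonic chords are F, Gm, Am, Bb, C, Dm, Edim. F, Bb and C all belong to that set. Fm (F–Ab–C) doesn't fit — on degree 1 F major would have F (I). Fm is the degree-1 chord of F minor, so it is the borrowed i.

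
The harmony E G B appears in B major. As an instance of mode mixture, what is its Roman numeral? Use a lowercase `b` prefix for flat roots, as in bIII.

E is scale degree 4 in B major. Diatonically B major has E (IV) on that degree; E–G–B is instead the minor chord native to B minor, so it takes the label iv.

iv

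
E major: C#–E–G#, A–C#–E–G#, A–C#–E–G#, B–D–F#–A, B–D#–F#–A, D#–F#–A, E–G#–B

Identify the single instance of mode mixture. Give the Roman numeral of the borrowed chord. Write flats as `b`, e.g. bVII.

v7

E major has the diatonic set E, F#m, G#m, A, B, C#m, D#dim. C#–E–G# = C#m, A–C#–E–G# = Amaj7, B–D#–F#–A = B7, D#–F#–A = D#dim and E–G#–B = E are all diatonic. But B–D–F#–A is foreign: the diatonic V on degree 5 is B, whereas Bm7 comes from E minor. It is labeled v7.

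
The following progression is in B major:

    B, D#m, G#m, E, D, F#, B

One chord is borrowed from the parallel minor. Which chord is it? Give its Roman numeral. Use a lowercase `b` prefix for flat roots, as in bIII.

bIII

B major has the diatonic set B, C#m, D#m, E, F#, G#m, A#dim. Of the given chords, B, D#m, G#m, E and F# are diatonic. D (D–F#–A) doesn't fit — on degree 3 B major would have D#m (iii). D is the degree-3 chord of B minor, so it is the borrowed bIII.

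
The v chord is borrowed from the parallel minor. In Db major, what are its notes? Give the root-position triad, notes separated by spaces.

Ab Cb Eb

The root, Ab, is scale degree 5 — the same note in Db major and Db minor; only the chord quality changes. Building the minor chord from the parallel minor on Ab: Ab–Cb–Eb.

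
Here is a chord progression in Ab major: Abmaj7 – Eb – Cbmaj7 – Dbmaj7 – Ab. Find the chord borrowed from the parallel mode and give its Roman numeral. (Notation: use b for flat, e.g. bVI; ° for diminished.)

In Ab major the diatonic chords are Ab, Bbm, Cm, Db, Eb, Fm, Gdim. Abmaj7, Eb, Dbmaj7 and Ab are all diatonic. But Cbmaj7 (Cb–Eb–Gb–Bb) is foreign: the diatonic iii on degree 3 is Cm, whereas Cbmaj7 comes from Ab minor. It is labeled bIIImaj7.

bIIImaj7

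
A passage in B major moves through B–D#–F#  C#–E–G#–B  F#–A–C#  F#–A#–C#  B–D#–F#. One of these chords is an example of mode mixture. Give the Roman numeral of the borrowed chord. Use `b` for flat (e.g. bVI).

In B major the diatonic chords are B, C#m, D#m, E, F#, G#m, A#dim. B–D#–F# = B, C#–E–G#–B = C#m7 and F#–A#–C# = F# are all diatonic. But F#–A–C# is foreign: the diatonic V on degree 5 is F#, whereas F#m comes from B minor. It is labeled v.

v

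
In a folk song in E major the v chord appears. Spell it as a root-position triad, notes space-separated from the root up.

v is built on scale degree 5, which is B in both E major and its parallel. Building the minor chord from the parallel minor on B: B–D–F#.

B D F#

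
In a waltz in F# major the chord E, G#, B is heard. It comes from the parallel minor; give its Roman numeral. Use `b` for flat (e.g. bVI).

bVII

E is the lowered form of scale degree 7 in F# major (the diatonic degree 7 is E#). E–G#–B is a major chord — the form found in F# minor, not the diatonic vii° (E#dim). Borrowed into F# major it is written bVII.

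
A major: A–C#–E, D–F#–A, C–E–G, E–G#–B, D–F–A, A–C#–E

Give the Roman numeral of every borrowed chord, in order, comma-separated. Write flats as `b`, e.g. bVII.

bIII, iv

In A major the diatonic chords are A, Bm, C#m, D, E, F#m, G#dim. A–C#–E = A, D–F#–A = D and E–G#–B = E all belong to that set. But C–E–G is foreign: the diatonic iii on degree 3 is C#m, whereas C comes from A minor. It is labeled bIII. D–F–A doesn't fit — on degree 4 A major would have D (IV). Dm is the degree-4 chord of A minor, so it is the borrowed iv.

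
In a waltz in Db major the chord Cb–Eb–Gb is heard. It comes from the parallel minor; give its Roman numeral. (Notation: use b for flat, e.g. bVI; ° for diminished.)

bVII

Cb is the lowered form of scale degree 7 in Db major (the diatonic degree 7 is C). Diatonically Db major has Cdim (vii°) on that degree; Cb–Eb–Gb is instead the major chord native to Db minor, so it takes the label bVII.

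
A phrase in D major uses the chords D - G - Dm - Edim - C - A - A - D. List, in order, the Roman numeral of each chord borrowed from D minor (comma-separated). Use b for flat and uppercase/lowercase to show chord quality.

i, ii°, bVII

In D major the diatonic chords are D, Em, F#m, G, A, Bm, C#dim. D, G and A all belong to that set. Dm (D–F–A) is not: scale degree 1 in D major carries D (I). In D minor the chord on that degree is Dm, so here it functions as i, borrowed from the parallel minor. Edim (E–G–Bb) is not: scale degree 2 in D major carries Em (ii). In D minor the chord on that degree is Edim, so here it functions as ii°, borrowed from the parallel minor. C (C–E–G) is not: scale degree 7 in D major carries C#dim (vii°). In D minor the chord on that degree is C, so here it functions as bVII, borrowed from the parallel minor.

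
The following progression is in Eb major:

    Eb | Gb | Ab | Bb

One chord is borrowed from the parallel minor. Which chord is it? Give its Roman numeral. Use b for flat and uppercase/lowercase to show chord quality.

bIII

The diatonic triads in Eb major are Eb, Fm, Gm, Ab, Bb, Cm, Ddim. Eb, Ab and Bb all belong to that set. But Gb (Gb–Bb–Db) is foreign: the diatonic iii on degree 3 is Gm, whereas Gb comes from Eb minor. It is labeled bIII.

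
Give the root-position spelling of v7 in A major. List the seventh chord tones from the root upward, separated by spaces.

E G B D

v7 is built on scale degree 5, which is E in both A major and its parallel. Building the minor-seventh chord from the parallel minor on E: E–G–B–D.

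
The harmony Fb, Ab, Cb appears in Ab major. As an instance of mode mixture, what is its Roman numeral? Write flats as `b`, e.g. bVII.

bVI

The root Fb is the lowered 6th scale degree — diatonically Ab major has F there. Fb–Ab–Cb is a major chord — the form found in Ab minor, not the diatonic vi (Fm). Borrowed into Ab major it is written bVI.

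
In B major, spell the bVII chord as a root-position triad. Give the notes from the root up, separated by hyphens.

A-C#-E

The root of bVII is the lowered 7th degree: A# becomes A. In B minor the chord on A is A–C#–E.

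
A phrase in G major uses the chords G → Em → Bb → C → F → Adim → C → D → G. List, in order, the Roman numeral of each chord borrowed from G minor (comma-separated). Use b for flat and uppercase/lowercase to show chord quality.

bIII, bVII, ii°

G major has the diatonic set G, Am, Bm, C, D, Em, F#dim. Of the given chords, G, Em, C and D are diatonic. Bb (Bb–D–F) doesn't fit — on degree 3 G major would have Bm (iii). Bb is the degree-3 chord of G minor, so it is the borrowed bIII. But F (F–A–C) is foreign: the diatonic vii° on degree 7 is F#dim, whereas F comes from G minor. It is labeled bVII. But Adim (A–C–Eb) is foreign: the diatonic ii on degree 2 is Am, whereas Adim comes from G minor. It is labeled ii°.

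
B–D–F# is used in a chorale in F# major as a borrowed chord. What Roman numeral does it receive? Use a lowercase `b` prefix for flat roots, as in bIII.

B is scale degree 4 in F# major. B–D–F# is a minor chord — the form found in F# minor, not the diatonic IV (B). Borrowed into F# major it is written iv.

iv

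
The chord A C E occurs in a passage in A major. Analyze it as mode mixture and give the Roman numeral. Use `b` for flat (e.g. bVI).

i

A is scale degree 1 in A major. The diatonic chord on degree 1 would be A (I), but A–C–E is the minor chord from A minor. As a borrowed chord it is labeled i.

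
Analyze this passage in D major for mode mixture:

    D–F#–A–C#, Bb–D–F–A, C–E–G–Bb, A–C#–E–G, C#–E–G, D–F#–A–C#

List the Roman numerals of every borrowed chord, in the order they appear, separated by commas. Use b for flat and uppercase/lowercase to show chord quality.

The diatonic triads in D major are D, Em, F#m, G, A, Bm, C#dim. D–F#–A–C# = Dmaj7, A–C#–E–G = A7 and C#–E–G = C#dim all belong to that set. But Bb–D–F–A is foreign: the diatonic vi on degree 6 is Bm, whereas Bbmaj7 comes from D minor. It is labeled bVImaj7. But C–E–G–Bb is foreign: the diatonic vii° on degree 7 is C#dim, whereas C7 comes from D minor. It is labeled bVII7.

bVImaj7, bVII7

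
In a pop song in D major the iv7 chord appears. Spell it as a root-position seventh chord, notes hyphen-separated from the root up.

The root, G, is scale degree 4 — the same note in D major and D minor; only the chord quality changes. Building the minor-seventh chord from the parallel minor on G: G–Bb–D–F.

G-Bb-D-F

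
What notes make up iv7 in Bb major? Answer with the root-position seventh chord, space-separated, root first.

iv7 is built on scale degree 4, which is Eb in both Bb major and its parallel. Building the minor-seventh chord from the parallel minor on Eb: Eb–Gb–Bb–Db.

Eb Gb Bb Db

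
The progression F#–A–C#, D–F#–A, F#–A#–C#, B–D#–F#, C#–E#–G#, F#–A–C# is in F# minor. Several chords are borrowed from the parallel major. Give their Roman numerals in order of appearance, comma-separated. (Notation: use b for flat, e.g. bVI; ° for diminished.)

In F# minor (with V from harmonic minor) the diatonic chords are F#m, G#dim, A, Bm, C#, D, E. Of the given chords, F#–A–C# = F#m, D–F#–A = D and C#–E#–G# = C# are diatonic. F#–A#–C# is not: scale degree 1 in F# minor carries F#m (i). In F# major the chord on that degree is F#, so here it functions as I, borrowed from the parallel major. But B–D#–F# is foreign: the diatonic iv on degree 4 is Bm, whereas B comes from F# major. It is labeled IV.

I, IV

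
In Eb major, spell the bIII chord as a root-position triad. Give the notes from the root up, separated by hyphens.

Scale degree 3 in Eb major is G. bIII uses the lowered form, Gb, taken from Eb minor. Building the major chord from the parallel minor on Gb: Gb–Bb–Db.

Gb-Bb-Db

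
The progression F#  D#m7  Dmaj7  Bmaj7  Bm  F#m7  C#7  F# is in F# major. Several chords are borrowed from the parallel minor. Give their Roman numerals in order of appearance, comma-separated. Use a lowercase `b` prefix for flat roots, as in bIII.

bVImaj7, iv, i7

In F# major the diatonic chords are F#, G#m, A#m, B, C#, D#m, E#dim. F#, D#m7, Bmaj7 and C#7 all belong to that set. But Dmaj7 (D–F#–A–C#) is foreign: the diatonic vi on degree 6 is D#m, whereas Dmaj7 comes from F# minor. It is labeled bVImaj7. But Bm (B–D–F#) is foreign: the diatonic IV on degree 4 is B, whereas Bm comes from F# minor. It is labeled iv. F#m7 (F#–A–C#–E) doesn't fit — on degree 1 F# major would have F# (I). F#m7 is the degree-1 chord of F# minor, so it is the borrowed i7.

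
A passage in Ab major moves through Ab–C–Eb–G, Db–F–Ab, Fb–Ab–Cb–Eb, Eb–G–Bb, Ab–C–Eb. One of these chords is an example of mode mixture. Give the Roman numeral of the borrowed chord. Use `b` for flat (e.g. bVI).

bVImaj7

In Ab major the diatonic chords are Ab, Bbm, Cm, Db, Eb, Fm, Gdim. Ab–C–Eb–G = Abmaj7, Db–F–Ab = Db, Eb–G–Bb = Eb and Ab–C–Eb = Ab are all diatonic. Fb–Ab–Cb–Eb doesn't fit — on degree 6 Ab major would have Fm (vi). Fbmaj7 is the degree-6 chord of Ab minor, so it is the borrowed bVImaj7.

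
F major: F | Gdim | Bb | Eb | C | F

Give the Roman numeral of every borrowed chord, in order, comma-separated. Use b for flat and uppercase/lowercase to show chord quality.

In F major the diatonic chords are F, Gm, Am, Bb, C, Dm, Edim. F, Bb and C all belong to that set. But Gdim (G–Bb–Db) is foreign: the diatonic ii on degree 2 is Gm, whereas Gdim comes from F minor. It is labeled ii°. But Eb (Eb–G–Bb) is foreign: the diatonic vii° on degree 7 is Edim, whereas Eb comes from F minor. It is labeled bVII.

ii°, bVII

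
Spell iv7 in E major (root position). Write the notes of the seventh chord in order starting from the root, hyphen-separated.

A-C-E-G

iv7 is built on scale degree 4, which is A in both E major and its parallel. Building the minor-seventh chord from the parallel minor on A: A–C–E–G.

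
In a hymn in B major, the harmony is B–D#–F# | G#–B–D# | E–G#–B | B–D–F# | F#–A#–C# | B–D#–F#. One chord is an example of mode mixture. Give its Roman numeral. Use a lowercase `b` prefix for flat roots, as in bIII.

B major has the diatonic set B, C#m, D#m, E, F#, G#m, A#dim. B–D#–F# = B, G#–B–D# = G#m, E–G#–B = E and F#–A#–C# = F# are all diatonic. B–D–F# doesn't fit — on degree 1 B major would have B (I). Bm is the degree-1 chord of B minor, so it is the borrowed i.

i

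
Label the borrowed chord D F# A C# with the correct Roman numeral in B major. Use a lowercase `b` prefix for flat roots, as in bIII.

bIIImaj7

D is the lowered form of scale degree 3 in B major (the diatonic degree 3 is D#). D–F#–A–C# is a major-seventh chord — the form found in B minor, not the diatonic iii (D#m). Borrowed into B major it is written bIIImaj7.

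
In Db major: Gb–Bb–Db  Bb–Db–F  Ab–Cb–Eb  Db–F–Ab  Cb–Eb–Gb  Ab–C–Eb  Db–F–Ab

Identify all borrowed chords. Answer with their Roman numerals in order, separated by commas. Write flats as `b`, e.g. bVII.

The diatonic triads in Db major are Db, Ebm, Fm, Gb, Ab, Bbm, Cdim. Of the given chords, Gb–Bb–Db = Gb, Bb–Db–F = Bbm, Db–F–Ab = Db and Ab–C–Eb = Ab are diatonic. Ab–Cb–Eb is not: scale degree 5 in Db major carries Ab (V). In Db minor the chord on that degree is Abm, so here it functions as v, borrowed from the parallel minor. Cb–Eb–Gb doesn't fit — on degree 7 Db major would have Cdim (vii°). Cb is the degree-7 chord of Db minor, so it is the borrowed bVII.

v, bVII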